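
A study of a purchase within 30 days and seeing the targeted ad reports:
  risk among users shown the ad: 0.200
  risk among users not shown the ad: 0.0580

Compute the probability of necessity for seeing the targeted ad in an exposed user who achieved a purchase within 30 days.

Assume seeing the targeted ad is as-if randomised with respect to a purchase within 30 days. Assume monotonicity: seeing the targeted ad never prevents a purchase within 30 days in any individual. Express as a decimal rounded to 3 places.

Let p₁ = 0.2, p₀ = 0.058.
Under exogeneity and monotonicity, PN = (p₁ − p₀) / p₁.
PN = (0.2 − 0.058) / 0.2 = 0.142 / 0.2 ≈ 0.7100

PN ≈ 0.710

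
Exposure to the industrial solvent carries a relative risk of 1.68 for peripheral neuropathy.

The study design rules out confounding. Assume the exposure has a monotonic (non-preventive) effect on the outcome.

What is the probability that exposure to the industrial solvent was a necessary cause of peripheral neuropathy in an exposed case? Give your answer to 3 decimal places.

PN ≈ 0.405

Under exogeneity and monotonicity, PN = (RR − 1) / RR = 1 − 1/RR.
PN = (1.68 − 1) / 1.68 = 0.68 / 1.68 ≈ 0.4048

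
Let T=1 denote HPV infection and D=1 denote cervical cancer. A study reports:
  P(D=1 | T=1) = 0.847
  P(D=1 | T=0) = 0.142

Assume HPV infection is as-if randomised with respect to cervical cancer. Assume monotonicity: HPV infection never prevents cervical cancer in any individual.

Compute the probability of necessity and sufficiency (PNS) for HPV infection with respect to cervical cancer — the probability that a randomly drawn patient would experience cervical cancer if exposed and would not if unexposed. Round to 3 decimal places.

PNS ≈ 0.705

Let p₁ = 0.847, p₀ = 0.142.
Under exogeneity and monotonicity, PNS = p₁ − p₀.
PNS = 0.847 − 0.142 = 0.705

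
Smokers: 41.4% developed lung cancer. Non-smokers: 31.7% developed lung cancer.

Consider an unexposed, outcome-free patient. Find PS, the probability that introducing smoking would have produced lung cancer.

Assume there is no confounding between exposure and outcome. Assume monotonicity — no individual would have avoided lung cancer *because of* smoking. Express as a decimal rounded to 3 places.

p₁ = 0.414, p₀ = 0.317.
Under exogeneity and monotonicity, PS = (p₁ − p₀) / (1 − p₀).
PS = (0.414 − 0.317) / (1 − 0.317) = 0.097 / 0.683 ≈ 0.1420

PS ≈ 0.142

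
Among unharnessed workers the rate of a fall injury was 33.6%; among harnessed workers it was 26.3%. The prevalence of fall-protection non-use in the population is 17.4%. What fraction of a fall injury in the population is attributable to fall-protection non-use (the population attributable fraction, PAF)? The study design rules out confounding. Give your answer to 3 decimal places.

p₁ = 0.336, p₀ = 0.263.
Overall risk P(Y=1) = π·p₁ + (1−π)·p₀ = 0.174×0.336 + 0.826×0.263 = 0.2757.
Under exogeneity, PAF = [P(Y=1) − p₀] / P(Y=1).
PAF = (0.2757 − 0.263) / 0.2757 ≈ 0.0461

PAF ≈ 0.046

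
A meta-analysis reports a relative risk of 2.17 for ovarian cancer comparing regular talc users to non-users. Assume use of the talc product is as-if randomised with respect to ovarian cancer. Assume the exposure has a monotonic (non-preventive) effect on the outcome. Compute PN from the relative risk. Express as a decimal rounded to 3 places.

Under exogeneity and monotonicity, PN = (RR − 1) / RR = 1 − 1/RR.
PN = (2.17 − 1) / 2.17 = 1.17 / 2.17 ≈ 0.5392

PN ≈ 0.539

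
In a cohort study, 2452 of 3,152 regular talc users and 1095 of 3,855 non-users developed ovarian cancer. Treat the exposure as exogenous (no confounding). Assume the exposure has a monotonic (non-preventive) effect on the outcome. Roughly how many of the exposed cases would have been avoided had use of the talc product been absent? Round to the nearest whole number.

p₁ = P(outcome | exposed) = 2452/3152 = 0.77792
p₀ = P(outcome | unexposed) = 1095/3855 = 0.28405
PN = (p₁ − p₀)/p₁ = (0.77792 − 0.28405) / 0.77792 ≈ 0.63486.
Attributable cases ≈ PN × (exposed cases) = 0.63486 × 2452 ≈ 1556.68.

about 1557 cases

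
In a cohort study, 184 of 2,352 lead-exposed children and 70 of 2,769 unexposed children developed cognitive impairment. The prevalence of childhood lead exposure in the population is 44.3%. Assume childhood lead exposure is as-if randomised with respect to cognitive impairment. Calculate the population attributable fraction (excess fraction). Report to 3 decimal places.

p₁ = P(outcome | exposed) = 184/2352 = 0.078231
p₀ = P(outcome | unexposed) = 70/2769 = 0.02528
Overall risk P(Y=1) = π·p₁ + (1−π)·p₀ = 0.443×0.078231 + 0.557×0.02528 = 0.048737.
Under exogeneity, PAF = [P(Y=1) − p₀] / P(Y=1).
PAF = (0.048737 − 0.02528) / 0.048737 ≈ 0.4813

PAF ≈ 0.481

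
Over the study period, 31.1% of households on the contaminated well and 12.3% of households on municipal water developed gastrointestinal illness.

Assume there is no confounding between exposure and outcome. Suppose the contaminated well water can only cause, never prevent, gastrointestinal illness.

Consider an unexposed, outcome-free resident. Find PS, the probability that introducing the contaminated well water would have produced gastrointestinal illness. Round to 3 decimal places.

PS ≈ 0.214

p₁ = 0.311, p₀ = 0.123.
Under exogeneity and monotonicity, PS = (p₁ − p₀) / (1 − p₀).
PS = (0.311 − 0.123) / (1 − 0.123) = 0.188 / 0.877 ≈ 0.2144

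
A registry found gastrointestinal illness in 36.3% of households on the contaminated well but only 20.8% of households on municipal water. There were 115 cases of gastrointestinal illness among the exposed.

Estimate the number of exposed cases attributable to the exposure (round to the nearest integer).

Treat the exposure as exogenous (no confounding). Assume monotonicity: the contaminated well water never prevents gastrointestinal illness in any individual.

about 49 cases

p₁ = 0.363, p₀ = 0.208.
PN = (p₁ − p₀)/p₁ = (0.363 − 0.208) / 0.363 ≈ 0.42700.
Attributable cases ≈ PN × (exposed cases) = 0.42700 × 115 ≈ 49.10.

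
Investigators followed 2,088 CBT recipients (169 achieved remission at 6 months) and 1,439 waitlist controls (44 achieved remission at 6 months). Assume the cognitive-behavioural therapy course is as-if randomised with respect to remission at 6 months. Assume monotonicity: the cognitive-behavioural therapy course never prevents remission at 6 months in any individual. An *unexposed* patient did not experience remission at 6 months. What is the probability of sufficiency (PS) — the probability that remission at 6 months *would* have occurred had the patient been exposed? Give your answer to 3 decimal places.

p₁ = P(outcome | exposed) = 169/2088 = 0.080939
p₀ = P(outcome | unexposed) = 44/1439 = 0.030577
Under exogeneity and monotonicity, PS = (p₁ − p₀) / (1 − p₀).
PS = (0.080939 − 0.030577) / (1 − 0.030577) = 0.050362 / 0.96942 ≈ 0.0520

PS ≈ 0.052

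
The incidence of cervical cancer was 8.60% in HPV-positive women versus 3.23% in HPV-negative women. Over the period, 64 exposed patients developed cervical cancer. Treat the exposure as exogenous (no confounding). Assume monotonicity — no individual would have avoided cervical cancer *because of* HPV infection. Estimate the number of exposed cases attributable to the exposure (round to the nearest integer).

p₁ = 0.086, p₀ = 0.0323.
PN = (p₁ − p₀)/p₁ = (0.086 − 0.0323) / 0.086 ≈ 0.62442.
Attributable cases ≈ PN × (exposed cases) = 0.62442 × 64 ≈ 39.96.

about 40 cases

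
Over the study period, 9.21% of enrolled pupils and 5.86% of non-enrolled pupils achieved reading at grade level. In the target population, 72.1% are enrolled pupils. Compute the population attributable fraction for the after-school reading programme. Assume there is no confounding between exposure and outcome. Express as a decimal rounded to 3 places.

PAF ≈ 0.292

p₁ = 0.0921, p₀ = 0.0586.
Overall risk P(Y=1) = π·p₁ + (1−π)·p₀ = 0.721×0.0921 + 0.279×0.0586 = 0.082754.
Under exogeneity, PAF = [P(Y=1) − p₀] / P(Y=1).
PAF = (0.082754 − 0.0586) / 0.082754 ≈ 0.2919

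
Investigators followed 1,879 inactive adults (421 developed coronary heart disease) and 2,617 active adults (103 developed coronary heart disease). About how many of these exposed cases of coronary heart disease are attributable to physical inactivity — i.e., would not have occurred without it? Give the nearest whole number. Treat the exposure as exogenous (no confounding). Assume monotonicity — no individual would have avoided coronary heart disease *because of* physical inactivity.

about 347 cases

p₁ = P(outcome | exposed) = 421/1879 = 0.22406
p₀ = P(outcome | unexposed) = 103/2617 = 0.039358
PN = (p₁ − p₀)/p₁ = (0.22406 − 0.039358) / 0.22406 ≈ 0.82434.
Attributable cases ≈ PN × (exposed cases) = 0.82434 × 421 ≈ 347.05.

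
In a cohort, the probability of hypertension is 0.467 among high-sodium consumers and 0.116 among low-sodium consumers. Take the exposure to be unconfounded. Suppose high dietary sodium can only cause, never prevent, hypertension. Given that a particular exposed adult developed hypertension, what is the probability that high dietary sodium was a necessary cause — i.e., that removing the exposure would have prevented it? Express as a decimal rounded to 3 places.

Let p₁ = 0.467, p₀ = 0.116.
Under exogeneity and monotonicity, PN = (p₁ − p₀) / p₁.
PN = (0.467 − 0.116) / 0.467 = 0.351 / 0.467 ≈ 0.7516

PN ≈ 0.752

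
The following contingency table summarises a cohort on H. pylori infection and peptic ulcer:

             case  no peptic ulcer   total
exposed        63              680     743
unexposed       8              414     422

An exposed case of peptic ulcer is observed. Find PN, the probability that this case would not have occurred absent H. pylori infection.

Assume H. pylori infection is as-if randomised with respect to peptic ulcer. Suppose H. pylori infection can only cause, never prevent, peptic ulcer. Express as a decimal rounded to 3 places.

p₁ = P(outcome | exposed) = 63/743 = 0.084791
p₀ = P(outcome | unexposed) = 8/422 = 0.018957
Under exogeneity and monotonicity, PN = (p₁ − p₀) / p₁.
PN = (0.084791 − 0.018957) / 0.084791 = 0.065834 / 0.084791 ≈ 0.7764

PN ≈ 0.776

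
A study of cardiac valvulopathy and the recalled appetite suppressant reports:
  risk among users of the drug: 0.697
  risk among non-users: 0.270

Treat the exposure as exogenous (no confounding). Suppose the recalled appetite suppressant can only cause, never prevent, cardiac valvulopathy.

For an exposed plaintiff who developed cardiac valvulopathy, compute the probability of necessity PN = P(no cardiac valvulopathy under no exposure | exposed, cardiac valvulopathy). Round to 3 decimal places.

PN ≈ 0.613

Let p₁ = 0.697, p₀ = 0.27.
Under exogeneity and monotonicity, PN = (p₁ − p₀) / p₁.
PN = (0.697 − 0.27) / 0.697 = 0.427 / 0.697 ≈ 0.6126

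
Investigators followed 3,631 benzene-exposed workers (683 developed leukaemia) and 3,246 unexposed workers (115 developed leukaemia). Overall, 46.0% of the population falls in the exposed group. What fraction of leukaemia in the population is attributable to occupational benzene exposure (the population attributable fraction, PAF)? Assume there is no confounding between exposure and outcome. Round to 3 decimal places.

PAF ≈ 0.665

p₁ = P(outcome | exposed) = 683/3631 = 0.1881
p₀ = P(outcome | unexposed) = 115/3246 = 0.035428
Overall risk P(Y=1) = π·p₁ + (1−π)·p₀ = 0.46×0.1881 + 0.54×0.035428 = 0.10566.
Under exogeneity, PAF = [P(Y=1) − p₀] / P(Y=1).
PAF = (0.10566 − 0.035428) / 0.10566 ≈ 0.6647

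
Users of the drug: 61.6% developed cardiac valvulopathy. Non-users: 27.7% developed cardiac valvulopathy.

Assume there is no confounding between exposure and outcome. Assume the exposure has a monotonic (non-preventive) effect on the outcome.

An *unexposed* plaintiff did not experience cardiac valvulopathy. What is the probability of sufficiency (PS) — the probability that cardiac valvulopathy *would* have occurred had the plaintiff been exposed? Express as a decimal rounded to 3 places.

PS ≈ 0.469

p₁ = 0.616, p₀ = 0.277.
Under exogeneity and monotonicity, PS = (p₁ − p₀) / (1 − p₀).
PS = (0.616 − 0.277) / (1 − 0.277) = 0.339 / 0.723 ≈ 0.4689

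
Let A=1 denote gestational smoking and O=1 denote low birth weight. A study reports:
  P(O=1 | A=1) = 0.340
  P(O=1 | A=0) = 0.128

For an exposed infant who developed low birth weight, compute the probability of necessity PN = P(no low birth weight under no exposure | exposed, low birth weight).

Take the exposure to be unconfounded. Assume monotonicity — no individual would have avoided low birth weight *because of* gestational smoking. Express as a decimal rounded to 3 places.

PN ≈ 0.624

Let p₁ = 0.34, p₀ = 0.128.
Under exogeneity and monotonicity, PN = (p₁ − p₀) / p₁.
PN = (0.34 − 0.128) / 0.34 = 0.212 / 0.34 ≈ 0.6235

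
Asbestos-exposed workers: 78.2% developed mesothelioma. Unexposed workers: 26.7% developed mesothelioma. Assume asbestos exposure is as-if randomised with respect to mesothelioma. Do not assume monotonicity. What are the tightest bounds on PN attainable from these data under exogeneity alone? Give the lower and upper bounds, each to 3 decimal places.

0.659 ≤ PN ≤ 0.937

p₁ = 0.782, p₀ = 0.267.
Under exogeneity alone the bounds on PN are max{0,(p₁−p₀)/p₁} ≤ PN ≤ min{1,(1−p₀)/p₁}.
  lower = (p₁ − p₀)/p₁ = 0.515 / 0.782 ≈ 0.6586
  upper = min{1, (1 − p₀)/p₁} = 0.733 / 0.782 ≈ 0.9373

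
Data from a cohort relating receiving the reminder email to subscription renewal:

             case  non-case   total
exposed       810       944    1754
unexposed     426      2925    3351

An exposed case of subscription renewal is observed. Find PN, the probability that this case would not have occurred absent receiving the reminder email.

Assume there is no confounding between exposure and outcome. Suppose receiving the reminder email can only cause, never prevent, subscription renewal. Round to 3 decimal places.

p₁ = P(outcome | exposed) = 810/1754 = 0.4618
p₀ = P(outcome | unexposed) = 426/3351 = 0.12713
Under exogeneity and monotonicity, PN = (p₁ − p₀)/p₁.
PN = (0.4618 − 0.12713) / 0.4618 ≈ 0.7247

PN ≈ 0.725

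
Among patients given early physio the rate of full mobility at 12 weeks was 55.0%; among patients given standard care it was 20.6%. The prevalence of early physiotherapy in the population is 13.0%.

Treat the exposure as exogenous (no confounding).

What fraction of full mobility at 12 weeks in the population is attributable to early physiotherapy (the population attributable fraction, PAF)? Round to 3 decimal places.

PAF ≈ 0.178

p₁ = 0.55, p₀ = 0.206.
Overall risk P(Y=1) = π·p₁ + (1−π)·p₀ = 0.13×0.55 + 0.87×0.206 = 0.25072.
Under exogeneity, PAF = [P(Y=1) − p₀] / P(Y=1).
PAF = (0.25072 − 0.206) / 0.25072 ≈ 0.1784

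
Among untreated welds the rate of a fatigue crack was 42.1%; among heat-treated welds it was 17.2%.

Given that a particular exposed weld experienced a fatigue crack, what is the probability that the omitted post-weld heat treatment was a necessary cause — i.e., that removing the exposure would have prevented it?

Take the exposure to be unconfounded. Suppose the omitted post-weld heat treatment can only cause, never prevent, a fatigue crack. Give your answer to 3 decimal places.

PN ≈ 0.591

p₁ = 0.421, p₀ = 0.172.
Under exogeneity and monotonicity, PN = (p₁ − p₀) / p₁.
PN = (0.421 − 0.172) / 0.421 = 0.249 / 0.421 ≈ 0.5914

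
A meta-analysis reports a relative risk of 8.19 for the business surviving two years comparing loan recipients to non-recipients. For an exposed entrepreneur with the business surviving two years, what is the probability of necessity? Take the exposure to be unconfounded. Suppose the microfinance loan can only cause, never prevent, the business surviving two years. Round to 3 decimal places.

Under exogeneity and monotonicity, PN = (RR − 1) / RR = 1 − 1/RR.
PN = (8.19 − 1) / 8.19 = 7.19 / 8.19 ≈ 0.8779

PN ≈ 0.878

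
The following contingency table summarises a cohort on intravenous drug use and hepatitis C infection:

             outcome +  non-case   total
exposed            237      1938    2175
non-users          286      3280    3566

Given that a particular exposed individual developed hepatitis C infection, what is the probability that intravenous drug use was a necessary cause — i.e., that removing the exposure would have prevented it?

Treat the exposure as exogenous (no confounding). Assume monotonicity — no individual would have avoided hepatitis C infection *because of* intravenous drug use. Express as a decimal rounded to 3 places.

PN ≈ 0.264

p₁ = P(outcome | exposed) = 237/2175 = 0.10897
p₀ = P(outcome | unexposed) = 286/3566 = 0.080202
Under exogeneity and monotonicity, PN = (p₁ − p₀)/p₁.
PN = (0.10897 − 0.080202) / 0.10897 ≈ 0.2640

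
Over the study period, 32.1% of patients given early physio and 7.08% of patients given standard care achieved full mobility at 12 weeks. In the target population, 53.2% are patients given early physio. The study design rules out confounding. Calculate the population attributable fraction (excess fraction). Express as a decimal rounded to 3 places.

p₁ = 0.321, p₀ = 0.0708.
Overall risk P(Y=1) = π·p₁ + (1−π)·p₀ = 0.532×0.321 + 0.468×0.0708 = 0.20391.
Under exogeneity, PAF = [P(Y=1) − p₀] / P(Y=1).
PAF = (0.20391 − 0.0708) / 0.20391 ≈ 0.6528

PAF ≈ 0.653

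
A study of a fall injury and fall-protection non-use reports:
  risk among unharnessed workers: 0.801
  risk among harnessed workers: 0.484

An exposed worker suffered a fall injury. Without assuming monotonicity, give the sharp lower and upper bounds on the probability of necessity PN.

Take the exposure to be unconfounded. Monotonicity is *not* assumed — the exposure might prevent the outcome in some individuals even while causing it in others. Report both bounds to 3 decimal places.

0.396 ≤ PN ≤ 0.644

Let p₁ = 0.801, p₀ = 0.484.
Under exogeneity alone the bounds on PN are max{0,(p₁−p₀)/p₁} ≤ PN ≤ min{1,(1−p₀)/p₁}.
  lower = (p₁ − p₀)/p₁ = 0.317 / 0.801 ≈ 0.3958
  upper = min{1, (1 − p₀)/p₁} = 0.516 / 0.801 ≈ 0.6442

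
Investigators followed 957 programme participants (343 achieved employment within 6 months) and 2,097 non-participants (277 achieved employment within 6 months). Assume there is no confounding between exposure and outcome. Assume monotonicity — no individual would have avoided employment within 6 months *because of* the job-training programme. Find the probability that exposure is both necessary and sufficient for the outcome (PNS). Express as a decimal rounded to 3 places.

p₁ = P(outcome | exposed) = 343/957 = 0.35841
p₀ = P(outcome | unexposed) = 277/2097 = 0.13209
Under exogeneity and monotonicity, PNS = p₁ − p₀.
PNS = 0.35841 − 0.13209 = 0.22632

PNS ≈ 0.226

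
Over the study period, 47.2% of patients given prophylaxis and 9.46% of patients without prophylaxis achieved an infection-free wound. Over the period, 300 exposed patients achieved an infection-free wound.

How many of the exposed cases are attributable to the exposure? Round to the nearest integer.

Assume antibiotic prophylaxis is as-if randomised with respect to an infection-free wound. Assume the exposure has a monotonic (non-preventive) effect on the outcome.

p₁ = 0.472, p₀ = 0.0946.
PN = (p₁ − p₀)/p₁ = (0.472 − 0.0946) / 0.472 ≈ 0.79958.
Attributable cases ≈ PN × (exposed cases) = 0.79958 × 300 ≈ 239.87.

about 240 cases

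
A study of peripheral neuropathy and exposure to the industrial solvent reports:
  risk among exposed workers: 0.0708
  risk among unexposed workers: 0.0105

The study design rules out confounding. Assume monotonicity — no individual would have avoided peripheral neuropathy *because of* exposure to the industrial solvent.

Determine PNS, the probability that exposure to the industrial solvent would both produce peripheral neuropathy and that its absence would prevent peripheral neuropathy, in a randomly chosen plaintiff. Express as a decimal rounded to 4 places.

PNS ≈ 0.0603

Let p₁ = 0.0708, p₀ = 0.0105.
Under exogeneity and monotonicity, PNS = p₁ − p₀.
PNS = 0.0708 − 0.0105 = 0.0603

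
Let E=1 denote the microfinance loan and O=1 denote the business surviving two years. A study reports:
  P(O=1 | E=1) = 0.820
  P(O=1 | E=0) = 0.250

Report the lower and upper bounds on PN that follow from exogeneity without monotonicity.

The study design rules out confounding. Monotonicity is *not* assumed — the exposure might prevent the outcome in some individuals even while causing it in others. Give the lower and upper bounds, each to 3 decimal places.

Let p₁ = 0.82, p₀ = 0.25.
Under exogeneity alone the bounds on PN are max{0,(p₁−p₀)/p₁} ≤ PN ≤ min{1,(1−p₀)/p₁}.
  lower = (p₁ − p₀)/p₁ = 0.57 / 0.82 ≈ 0.6951
  upper = min{1, (1 − p₀)/p₁} = 0.75 / 0.82 ≈ 0.9146

0.695 ≤ PN ≤ 0.915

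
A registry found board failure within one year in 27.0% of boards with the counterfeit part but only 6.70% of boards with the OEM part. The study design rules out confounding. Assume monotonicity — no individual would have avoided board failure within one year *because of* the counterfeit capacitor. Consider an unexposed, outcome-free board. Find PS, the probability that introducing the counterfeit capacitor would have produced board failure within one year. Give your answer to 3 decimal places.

p₁ = 0.27, p₀ = 0.067.
Under exogeneity and monotonicity, PS = (p₁ − p₀) / (1 − p₀).
PS = (0.27 − 0.067) / (1 − 0.067) = 0.203 / 0.933 ≈ 0.2176

PS ≈ 0.218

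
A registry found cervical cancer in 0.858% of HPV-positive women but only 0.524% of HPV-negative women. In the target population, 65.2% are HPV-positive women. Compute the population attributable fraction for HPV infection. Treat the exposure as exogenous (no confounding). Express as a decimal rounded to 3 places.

p₁ = 0.00858, p₀ = 0.00524.
Overall risk P(Y=1) = π·p₁ + (1−π)·p₀ = 0.652×0.00858 + 0.348×0.00524 = 0.0074177.
Under exogeneity, PAF = [P(Y=1) − p₀] / P(Y=1).
PAF = (0.0074177 − 0.00524) / 0.0074177 ≈ 0.2936

PAF ≈ 0.294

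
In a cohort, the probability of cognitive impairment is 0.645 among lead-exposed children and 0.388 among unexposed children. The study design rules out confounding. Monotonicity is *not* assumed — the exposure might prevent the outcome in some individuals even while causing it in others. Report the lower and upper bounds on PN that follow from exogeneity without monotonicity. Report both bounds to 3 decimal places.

Let p₁ = 0.645, p₀ = 0.388.
Under exogeneity alone the bounds on PN are max{0,(p₁−p₀)/p₁} ≤ PN ≤ min{1,(1−p₀)/p₁}.
  lower = (p₁ − p₀)/p₁ = 0.257 / 0.645 ≈ 0.3984
  upper = min{1, (1 − p₀)/p₁} = 0.612 / 0.645 ≈ 0.9488

0.398 ≤ PN ≤ 0.949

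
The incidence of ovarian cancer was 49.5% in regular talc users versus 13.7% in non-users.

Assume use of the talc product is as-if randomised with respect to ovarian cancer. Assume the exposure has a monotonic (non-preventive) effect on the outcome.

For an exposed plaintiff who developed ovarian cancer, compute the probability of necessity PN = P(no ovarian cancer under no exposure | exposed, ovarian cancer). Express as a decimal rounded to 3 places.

p₁ = 0.495, p₀ = 0.137.
Under exogeneity and monotonicity, PN = (p₁ − p₀) / p₁.
PN = (0.495 − 0.137) / 0.495 = 0.358 / 0.495 ≈ 0.7232

PN ≈ 0.723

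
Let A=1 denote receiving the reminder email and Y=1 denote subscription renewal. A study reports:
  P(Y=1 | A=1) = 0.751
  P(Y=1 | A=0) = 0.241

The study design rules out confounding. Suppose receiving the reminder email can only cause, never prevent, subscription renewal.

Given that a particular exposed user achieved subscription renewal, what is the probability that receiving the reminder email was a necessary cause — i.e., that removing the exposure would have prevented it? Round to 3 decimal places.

PN ≈ 0.679

Let p₁ = 0.751, p₀ = 0.241.
Under exogeneity and monotonicity, PN = (p₁ − p₀) / p₁.
PN = (0.751 − 0.241) / 0.751 = 0.51 / 0.751 ≈ 0.6791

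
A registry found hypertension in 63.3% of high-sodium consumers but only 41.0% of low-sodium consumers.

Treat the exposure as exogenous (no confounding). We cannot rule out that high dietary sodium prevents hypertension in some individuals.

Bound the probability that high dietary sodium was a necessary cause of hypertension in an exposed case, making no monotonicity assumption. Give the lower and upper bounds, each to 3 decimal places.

0.352 ≤ PN ≤ 0.932

p₁ = 0.633, p₀ = 0.41.
Under exogeneity alone the bounds on PN are max{0,(p₁−p₀)/p₁} ≤ PN ≤ min{1,(1−p₀)/p₁}.
  lower = (p₁ − p₀)/p₁ = 0.223 / 0.633 ≈ 0.3523
  upper = min{1, (1 − p₀)/p₁} = 0.59 / 0.633 ≈ 0.9321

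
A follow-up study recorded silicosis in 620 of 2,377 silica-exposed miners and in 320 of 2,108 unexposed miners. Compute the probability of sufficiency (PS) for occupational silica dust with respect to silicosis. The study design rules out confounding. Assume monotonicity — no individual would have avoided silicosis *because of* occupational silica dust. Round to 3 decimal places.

p₁ = P(outcome | exposed) = 620/2377 = 0.26083
p₀ = P(outcome | unexposed) = 320/2108 = 0.1518
Under exogeneity and monotonicity, PS = (p₁ − p₀) / (1 − p₀).
PS = (0.26083 − 0.1518) / (1 − 0.1518) = 0.10903 / 0.8482 ≈ 0.1285

PS ≈ 0.129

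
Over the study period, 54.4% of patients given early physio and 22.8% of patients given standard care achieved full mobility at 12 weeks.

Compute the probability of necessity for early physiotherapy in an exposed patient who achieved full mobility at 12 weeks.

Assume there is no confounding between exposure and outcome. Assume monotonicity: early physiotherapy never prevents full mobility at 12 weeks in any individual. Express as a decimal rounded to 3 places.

p₁ = 0.544, p₀ = 0.228.
Under exogeneity and monotonicity, PN = (p₁ − p₀) / p₁.
PN = (0.544 − 0.228) / 0.544 = 0.316 / 0.544 ≈ 0.5809

PN ≈ 0.581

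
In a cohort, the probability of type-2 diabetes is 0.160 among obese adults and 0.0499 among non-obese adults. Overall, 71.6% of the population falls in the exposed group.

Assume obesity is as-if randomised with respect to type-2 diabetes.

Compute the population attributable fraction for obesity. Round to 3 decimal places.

Let p₁ = 0.16, p₀ = 0.0499.
Overall risk P(Y=1) = π·p₁ + (1−π)·p₀ = 0.716×0.16 + 0.284×0.0499 = 0.12873.
Under exogeneity, PAF = [P(Y=1) − p₀] / P(Y=1).
PAF = (0.12873 − 0.0499) / 0.12873 ≈ 0.6124

PAF ≈ 0.612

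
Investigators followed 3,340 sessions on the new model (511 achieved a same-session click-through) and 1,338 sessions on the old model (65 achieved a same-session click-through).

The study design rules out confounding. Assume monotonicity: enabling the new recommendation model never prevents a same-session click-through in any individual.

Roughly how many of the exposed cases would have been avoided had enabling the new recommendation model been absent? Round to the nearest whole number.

p₁ = P(outcome | exposed) = 511/3340 = 0.15299
p₀ = P(outcome | unexposed) = 65/1338 = 0.04858
PN = (p₁ − p₀)/p₁ = (0.15299 − 0.04858) / 0.15299 ≈ 0.68247.
Attributable cases ≈ PN × (exposed cases) = 0.68247 × 511 ≈ 348.74.

about 349 cases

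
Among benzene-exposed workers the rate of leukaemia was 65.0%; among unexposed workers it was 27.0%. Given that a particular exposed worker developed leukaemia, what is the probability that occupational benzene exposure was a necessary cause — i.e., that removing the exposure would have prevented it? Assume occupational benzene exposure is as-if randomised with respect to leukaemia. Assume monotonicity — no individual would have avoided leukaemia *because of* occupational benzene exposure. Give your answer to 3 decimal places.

p₁ = 0.65, p₀ = 0.27.
Under exogeneity and monotonicity, PN = (p₁ − p₀) / p₁.
PN = (0.65 − 0.27) / 0.65 = 0.38 / 0.65 ≈ 0.5846

PN ≈ 0.585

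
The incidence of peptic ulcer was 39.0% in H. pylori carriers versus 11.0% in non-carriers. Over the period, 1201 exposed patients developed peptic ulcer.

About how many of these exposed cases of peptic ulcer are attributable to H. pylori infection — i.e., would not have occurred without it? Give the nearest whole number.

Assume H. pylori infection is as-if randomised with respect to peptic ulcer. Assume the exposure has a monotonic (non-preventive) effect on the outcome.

p₁ = 0.39, p₀ = 0.11.
PN = (p₁ − p₀)/p₁ = (0.39 − 0.11) / 0.39 ≈ 0.71795.
Attributable cases ≈ PN × (exposed cases) = 0.71795 × 1201 ≈ 862.26.

about 862 cases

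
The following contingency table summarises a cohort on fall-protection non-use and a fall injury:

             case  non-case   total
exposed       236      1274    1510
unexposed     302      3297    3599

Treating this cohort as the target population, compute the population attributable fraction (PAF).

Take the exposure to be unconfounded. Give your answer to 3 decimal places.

PAF ≈ 0.203

p₁ = P(outcome | exposed) = 236/1510 = 0.15629
p₀ = P(outcome | unexposed) = 302/3599 = 0.083912
Exposure prevalence π = 1510/5109 = 0.29556; overall risk P(Y=1) = 0.1053.
Under exogeneity, PAF = [P(Y=1) − p₀]/P(Y=1).
PAF = (0.1053 − 0.083912) / 0.1053 ≈ 0.2031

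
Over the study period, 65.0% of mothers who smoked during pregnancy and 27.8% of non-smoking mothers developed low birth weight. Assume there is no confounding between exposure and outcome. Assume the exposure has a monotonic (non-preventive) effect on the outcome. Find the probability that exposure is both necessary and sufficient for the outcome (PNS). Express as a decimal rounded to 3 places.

p₁ = 0.65, p₀ = 0.278.
Under exogeneity and monotonicity, PNS = p₁ − p₀.
PNS = 0.65 − 0.278 = 0.372

PNS ≈ 0.372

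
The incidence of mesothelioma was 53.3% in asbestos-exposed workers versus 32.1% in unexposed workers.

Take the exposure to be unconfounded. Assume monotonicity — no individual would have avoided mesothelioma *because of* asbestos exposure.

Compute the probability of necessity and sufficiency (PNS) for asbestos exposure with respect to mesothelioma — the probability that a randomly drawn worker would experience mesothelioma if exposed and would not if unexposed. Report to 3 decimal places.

PNS ≈ 0.212

p₁ = 0.533, p₀ = 0.321.
Under exogeneity and monotonicity, PNS = p₁ − p₀.
PNS = 0.533 − 0.321 = 0.212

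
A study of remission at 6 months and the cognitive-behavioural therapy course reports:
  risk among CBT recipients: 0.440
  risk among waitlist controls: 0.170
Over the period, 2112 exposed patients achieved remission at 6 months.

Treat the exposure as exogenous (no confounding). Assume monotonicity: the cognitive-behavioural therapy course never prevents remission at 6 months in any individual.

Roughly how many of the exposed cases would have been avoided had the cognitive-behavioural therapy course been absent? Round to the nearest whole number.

about 1296 cases

Let p₁ = 0.44, p₀ = 0.17.
PN = (p₁ − p₀)/p₁ = (0.44 − 0.17) / 0.44 ≈ 0.61364.
Attributable cases ≈ PN × (exposed cases) = 0.61364 × 2112 ≈ 1296.00.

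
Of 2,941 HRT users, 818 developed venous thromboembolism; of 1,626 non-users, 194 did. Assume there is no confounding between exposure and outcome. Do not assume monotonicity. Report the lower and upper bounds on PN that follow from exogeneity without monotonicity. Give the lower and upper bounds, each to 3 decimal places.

p₁ = P(outcome | exposed) = 818/2941 = 0.27814
p₀ = P(outcome | unexposed) = 194/1626 = 0.11931
Under exogeneity alone the bounds on PN are max{0,(p₁−p₀)/p₁} ≤ PN ≤ min{1,(1−p₀)/p₁}.
  lower = (p₁ − p₀)/p₁ = 0.15883 / 0.27814 ≈ 0.5710
  upper = min{1, (1 − p₀)/p₁} = 0.88069 / 0.27814 ≈ 3.1664 → capped at 1

0.571 ≤ PN ≤ 1.000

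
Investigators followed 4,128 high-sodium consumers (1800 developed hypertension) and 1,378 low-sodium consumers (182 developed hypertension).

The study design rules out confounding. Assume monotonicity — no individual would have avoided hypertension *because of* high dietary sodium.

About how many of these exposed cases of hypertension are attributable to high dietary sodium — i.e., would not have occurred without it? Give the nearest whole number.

about 1255 cases

p₁ = P(outcome | exposed) = 1800/4128 = 0.43605
p₀ = P(outcome | unexposed) = 182/1378 = 0.13208
PN = (p₁ − p₀)/p₁ = (0.43605 − 0.13208) / 0.43605 ≈ 0.69711.
Attributable cases ≈ PN × (exposed cases) = 0.69711 × 1800 ≈ 1254.79.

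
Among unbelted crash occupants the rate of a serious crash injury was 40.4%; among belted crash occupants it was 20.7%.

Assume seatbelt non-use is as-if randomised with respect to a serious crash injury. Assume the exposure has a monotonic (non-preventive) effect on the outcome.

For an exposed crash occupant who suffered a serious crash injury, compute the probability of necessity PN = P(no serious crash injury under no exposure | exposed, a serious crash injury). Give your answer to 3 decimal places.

p₁ = 0.404, p₀ = 0.207.
Under exogeneity and monotonicity, PN = (p₁ − p₀) / p₁.
PN = (0.404 − 0.207) / 0.404 = 0.197 / 0.404 ≈ 0.4876

PN ≈ 0.488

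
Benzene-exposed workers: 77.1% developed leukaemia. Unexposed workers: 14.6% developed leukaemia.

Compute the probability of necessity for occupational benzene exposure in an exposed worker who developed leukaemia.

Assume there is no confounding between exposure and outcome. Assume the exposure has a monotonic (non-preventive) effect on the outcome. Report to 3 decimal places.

PN ≈ 0.811

p₁ = 0.771, p₀ = 0.146.
Under exogeneity and monotonicity, PN = (p₁ − p₀) / p₁.
PN = (0.771 − 0.146) / 0.771 = 0.625 / 0.771 ≈ 0.8106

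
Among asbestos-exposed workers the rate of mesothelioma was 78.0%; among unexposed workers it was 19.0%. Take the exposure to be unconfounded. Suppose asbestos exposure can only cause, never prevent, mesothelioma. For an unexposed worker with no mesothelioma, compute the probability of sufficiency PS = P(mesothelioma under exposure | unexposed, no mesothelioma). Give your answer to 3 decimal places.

p₁ = 0.78, p₀ = 0.19.
Under exogeneity and monotonicity, PS = (p₁ − p₀) / (1 − p₀).
PS = (0.78 − 0.19) / (1 − 0.19) = 0.59 / 0.81 ≈ 0.7284

PS ≈ 0.728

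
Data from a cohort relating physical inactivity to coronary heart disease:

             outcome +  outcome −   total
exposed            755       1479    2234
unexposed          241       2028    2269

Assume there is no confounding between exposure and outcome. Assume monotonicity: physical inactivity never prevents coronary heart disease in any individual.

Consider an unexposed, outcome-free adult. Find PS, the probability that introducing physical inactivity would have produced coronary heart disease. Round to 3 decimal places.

p₁ = P(outcome | exposed) = 755/2234 = 0.33796
p₀ = P(outcome | unexposed) = 241/2269 = 0.10621
Under exogeneity and monotonicity, PS = (p₁ − p₀) / (1 − p₀).
PS = (0.33796 − 0.10621) / (1 − 0.10621) = 0.23174 / 0.89379 ≈ 0.2593

PS ≈ 0.259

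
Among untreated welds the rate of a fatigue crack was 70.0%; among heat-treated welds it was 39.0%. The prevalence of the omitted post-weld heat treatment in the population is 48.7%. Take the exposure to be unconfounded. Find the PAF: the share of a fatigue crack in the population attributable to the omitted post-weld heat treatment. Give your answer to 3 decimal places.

p₁ = 0.7, p₀ = 0.39.
Overall risk P(Y=1) = π·p₁ + (1−π)·p₀ = 0.487×0.7 + 0.513×0.39 = 0.54097.
Under exogeneity, PAF = [P(Y=1) − p₀] / P(Y=1).
PAF = (0.54097 − 0.39) / 0.54097 ≈ 0.2791

PAF ≈ 0.279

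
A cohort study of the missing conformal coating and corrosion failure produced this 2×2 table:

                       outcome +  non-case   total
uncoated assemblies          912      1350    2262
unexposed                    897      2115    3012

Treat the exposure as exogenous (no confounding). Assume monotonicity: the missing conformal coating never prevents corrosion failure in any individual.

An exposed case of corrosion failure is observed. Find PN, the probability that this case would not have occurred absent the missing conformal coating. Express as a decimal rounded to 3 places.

p₁ = P(outcome | exposed) = 912/2262 = 0.40318
p₀ = P(outcome | unexposed) = 897/3012 = 0.29781
Under exogeneity and monotonicity, PN = (p₁ − p₀)/p₁.
PN = (0.40318 − 0.29781) / 0.40318 ≈ 0.2614

PN ≈ 0.261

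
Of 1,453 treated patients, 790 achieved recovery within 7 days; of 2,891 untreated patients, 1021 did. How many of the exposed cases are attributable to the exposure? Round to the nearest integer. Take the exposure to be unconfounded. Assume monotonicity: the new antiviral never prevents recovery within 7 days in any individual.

p₁ = P(outcome | exposed) = 790/1453 = 0.5437
p₀ = P(outcome | unexposed) = 1021/2891 = 0.35316
PN = (p₁ − p₀)/p₁ = (0.5437 − 0.35316) / 0.5437 ≈ 0.35044.
Attributable cases ≈ PN × (exposed cases) = 0.35044 × 790 ≈ 276.85.

about 277 cases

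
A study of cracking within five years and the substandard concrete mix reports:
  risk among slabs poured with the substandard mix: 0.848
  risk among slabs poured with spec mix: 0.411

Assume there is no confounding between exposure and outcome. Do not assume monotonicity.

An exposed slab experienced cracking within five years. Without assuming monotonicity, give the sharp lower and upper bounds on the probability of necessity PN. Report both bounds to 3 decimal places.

Let p₁ = 0.848, p₀ = 0.411.
Under exogeneity alone the bounds on PN are max{0,(p₁−p₀)/p₁} ≤ PN ≤ min{1,(1−p₀)/p₁}.
  lower = (p₁ − p₀)/p₁ = 0.437 / 0.848 ≈ 0.5153
  upper = min{1, (1 − p₀)/p₁} = 0.589 / 0.848 ≈ 0.6946

0.515 ≤ PN ≤ 0.695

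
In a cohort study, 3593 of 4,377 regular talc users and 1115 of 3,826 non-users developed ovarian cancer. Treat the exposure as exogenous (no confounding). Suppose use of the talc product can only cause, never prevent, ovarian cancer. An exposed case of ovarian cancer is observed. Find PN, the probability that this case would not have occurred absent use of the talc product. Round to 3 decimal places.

p₁ = P(outcome | exposed) = 3593/4377 = 0.82088
p₀ = P(outcome | unexposed) = 1115/3826 = 0.29143
Under exogeneity and monotonicity, PN = (p₁ − p₀) / p₁.
PN = (0.82088 − 0.29143) / 0.82088 = 0.52945 / 0.82088 ≈ 0.6450

PN ≈ 0.645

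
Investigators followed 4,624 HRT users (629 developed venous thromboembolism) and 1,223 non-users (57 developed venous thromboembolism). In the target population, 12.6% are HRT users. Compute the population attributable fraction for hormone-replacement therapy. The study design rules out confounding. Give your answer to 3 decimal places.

p₁ = P(outcome | exposed) = 629/4624 = 0.13603
p₀ = P(outcome | unexposed) = 57/1223 = 0.046607
Overall risk P(Y=1) = π·p₁ + (1−π)·p₀ = 0.126×0.13603 + 0.874×0.046607 = 0.057874.
Under exogeneity, PAF = [P(Y=1) − p₀] / P(Y=1).
PAF = (0.057874 − 0.046607) / 0.057874 ≈ 0.1947

PAF ≈ 0.195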